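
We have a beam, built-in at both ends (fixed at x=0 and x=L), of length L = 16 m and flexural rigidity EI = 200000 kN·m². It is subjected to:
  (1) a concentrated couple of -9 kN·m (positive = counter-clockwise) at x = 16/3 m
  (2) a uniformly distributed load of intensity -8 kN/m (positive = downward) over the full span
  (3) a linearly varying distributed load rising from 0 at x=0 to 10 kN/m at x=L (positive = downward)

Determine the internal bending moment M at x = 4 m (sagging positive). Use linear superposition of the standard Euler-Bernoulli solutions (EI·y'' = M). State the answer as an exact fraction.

Load 1 — applied couple M₀=-9 kN·m at a=16/3 m (b=L-a=32/3):
  M_1 = R_Ax - M_A  [x≤a] with R_A=-3/4, M_A=0 = (-3/4)·4 - 0 = -3 kN·m
Load 2 — uniform load w=-8 kN/m over full span:
  M_2 = wLx/2 - wL²/12 - wx²/2 = (-8)·16·4/2 - (-8)·16²/12 - (-8)·4²/2 = -64/3 kN·m
Load 3 — triangular load w₀=10 kN/m (0→w₀ over full span):
  M_3 = 3w₀Lx/20 - w₀L²/30 - w₀x³/(6L) = 3·10·16·4/20 - 10·16²/30 - 10·4³/(6·16) = 4 kN·m
Superposition: M = Σ M_i = -61/3 kN·m ≈ -20.333333 kN·m

M(4) = -61/3 kN·m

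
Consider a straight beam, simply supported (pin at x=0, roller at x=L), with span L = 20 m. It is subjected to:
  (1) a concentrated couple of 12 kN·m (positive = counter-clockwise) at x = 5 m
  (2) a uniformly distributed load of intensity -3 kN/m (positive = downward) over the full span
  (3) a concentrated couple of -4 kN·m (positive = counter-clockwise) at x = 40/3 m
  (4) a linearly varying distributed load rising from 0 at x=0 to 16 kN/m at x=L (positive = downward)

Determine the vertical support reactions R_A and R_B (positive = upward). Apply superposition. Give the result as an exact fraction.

R_A = 356/15 kN, R_B = 1144/15 kN

Load 1 — applied couple M₀=12 kN·m at a=5 m (b=L-a=15):
  R_A = M₀/L = 12/20 = 3/5 kN
  R_B = -M₀/L = -12/20 = -3/5 kN
Load 2 — uniform load w=-3 kN/m over full span:
  R_A = wL/2 = (-3)·20/2 = -30 kN
  R_B = wL/2 = (-3)·20/2 = -30 kN
Load 3 — applied couple M₀=-4 kN·m at a=40/3 m (b=L-a=20/3):
  R_A = M₀/L = (-4)/20 = -1/5 kN
  R_B = -M₀/L = -(-4)/20 = 1/5 kN
Load 4 — triangular load w₀=16 kN/m (0→w₀ over full span):
  R_A = w₀L/6 = 16·20/6 = 160/3 kN
  R_B = w₀L/3 = 16·20/3 = 320/3 kN
Superposition: R_A = 356/15 kN, R_B = 1144/15 kN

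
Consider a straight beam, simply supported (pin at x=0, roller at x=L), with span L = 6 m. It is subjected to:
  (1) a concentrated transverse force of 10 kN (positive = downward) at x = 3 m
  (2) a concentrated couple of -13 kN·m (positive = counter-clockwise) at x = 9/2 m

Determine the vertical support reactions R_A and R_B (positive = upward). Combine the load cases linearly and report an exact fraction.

R_A = 17/6 kN, R_B = 43/6 kN

Load 1 — point force P=10 kN at a=3 m (b=L-a=3):
  R_A = Pb/L = 10·3/6 = 5 kN
  R_B = Pa/L = 10·3/6 = 5 kN
Load 2 — applied couple M₀=-13 kN·m at a=9/2 m (b=L-a=3/2):
  R_A = M₀/L = (-13)/6 = -13/6 kN
  R_B = -M₀/L = -(-13)/6 = 13/6 kN
Superposition: R_A = 17/6 kN, R_B = 43/6 kN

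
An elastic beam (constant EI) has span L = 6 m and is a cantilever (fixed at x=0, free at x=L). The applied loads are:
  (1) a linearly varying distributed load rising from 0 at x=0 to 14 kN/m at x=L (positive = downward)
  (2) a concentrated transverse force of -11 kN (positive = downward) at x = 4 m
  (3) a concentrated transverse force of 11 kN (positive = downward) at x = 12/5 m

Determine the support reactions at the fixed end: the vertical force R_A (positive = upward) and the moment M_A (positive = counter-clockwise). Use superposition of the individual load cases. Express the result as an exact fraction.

R_A = 42 kN, M_A = 752/5 kN·m

Load 1 — triangular load w₀=14 kN/m (0→w₀ over full span):
  R_A = w₀L/2 = 14·6/2 = 42 kN
  M_A = w₀L²/3 = 14·6²/3 = 168 kN·m
Load 2 — point force P=-11 kN at a=4 m (b=L-a=2):
  R_A = P = (-11) = -11 kN
  M_A = Pa = (-11)·4 = -44 kN·m
Load 3 — point force P=11 kN at a=12/5 m (b=L-a=18/5):
  R_A = P = 11 kN
  M_A = Pa = 11·(12/5) = 132/5 kN·m
Superposition: R_A = 42 kN, M_A = 752/5 kN·m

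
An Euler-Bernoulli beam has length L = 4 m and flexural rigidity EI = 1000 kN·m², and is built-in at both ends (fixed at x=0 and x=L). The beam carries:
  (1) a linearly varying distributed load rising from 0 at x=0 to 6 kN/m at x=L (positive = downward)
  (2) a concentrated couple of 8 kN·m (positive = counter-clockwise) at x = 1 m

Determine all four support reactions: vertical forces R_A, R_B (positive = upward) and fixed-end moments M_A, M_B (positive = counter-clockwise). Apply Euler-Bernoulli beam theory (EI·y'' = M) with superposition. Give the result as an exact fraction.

Load 1 — triangular load w₀=6 kN/m (0→w₀ over full span):
  R_A = 3w₀L/20 = 3·6·4/20 = 18/5 kN
  M_A = w₀L²/30 = 6·4²/30 = 16/5 kN·m
  R_B = 7w₀L/20 = 7·6·4/20 = 42/5 kN
  M_B = -w₀L²/20 = -6·4²/20 = -24/5 kN·m
Load 2 — applied couple M₀=8 kN·m at a=1 m (b=L-a=3):
  R_A = 6M₀ab/L³ = 6·8·1·3/4³ = 9/4 kN
  M_A = M₀b(2a-b)/L² = 8·3·(2·1-3)/4² = -3/2 kN·m
  R_B = -6M₀ab/L³ = -6·8·1·3/4³ = -9/4 kN
  M_B = M₀a(2b-a)/L² = 8·1·(2·3-1)/4² = 5/2 kN·m
Superposition: R_A = 117/20 kN, M_A = 17/10 kN·m, R_B = 123/20 kN, M_B = -23/10 kN·m

R_A = 117/20 kN, M_A = 17/10 kN·m, R_B = 123/20 kN, M_B = -23/10 kN·m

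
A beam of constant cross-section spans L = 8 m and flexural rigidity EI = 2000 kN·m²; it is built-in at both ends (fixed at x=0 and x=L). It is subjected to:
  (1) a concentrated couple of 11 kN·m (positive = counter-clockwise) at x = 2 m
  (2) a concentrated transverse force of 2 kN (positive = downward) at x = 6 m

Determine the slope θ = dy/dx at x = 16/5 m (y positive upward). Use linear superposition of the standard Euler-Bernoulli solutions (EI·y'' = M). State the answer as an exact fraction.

Load 1 — applied couple M₀=11 kN·m at a=2 m (b=L-a=6):
  θ_1 = (R_Ax²/2 - M_Ax - M₀(x-a))/EI  [x>a] with R_A=99/64, M_A=-33/16 = ((99/64)·(16/5)²/2 - (-33/16)·(16/5) - 11·((16/5)-2))/2000 = 33/50000 rad
Load 2 — point force P=2 kN at a=6 m (b=L-a=2):
  θ_2 = -Pb²x(2aL-(3a+b)x)/(2L³EI)  [x≤a] = -2·2²·(16/5)·(2·6·8-(3·6+2)·(16/5))/(2·8³·2000) = -1/2500 rad
Superposition: θ = Σ θ_i = 13/50000 rad ≈ 0.000260 rad

θ(16/5) = 13/50000 rad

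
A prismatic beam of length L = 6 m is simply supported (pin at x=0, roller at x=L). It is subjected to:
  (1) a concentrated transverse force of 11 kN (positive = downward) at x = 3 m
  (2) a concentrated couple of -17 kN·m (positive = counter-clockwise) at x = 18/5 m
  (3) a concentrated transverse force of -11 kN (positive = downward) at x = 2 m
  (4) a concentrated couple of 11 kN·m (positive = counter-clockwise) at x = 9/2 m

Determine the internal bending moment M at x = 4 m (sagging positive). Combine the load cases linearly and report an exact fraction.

Load 1 — point force P=11 kN at a=3 m (b=L-a=3):
  M_1 = Pa(L-x)/L  [x>a] = 11·3·(6-4)/6 = 11 kN·m
Load 2 — applied couple M₀=-17 kN·m at a=18/5 m (b=L-a=12/5):
  M_2 = M₀x/L - M₀  [x>a] = (-17)·4/6 - (-17) = 17/3 kN·m
Load 3 — point force P=-11 kN at a=2 m (b=L-a=4):
  M_3 = Pa(L-x)/L  [x>a] = (-11)·2·(6-4)/6 = -22/3 kN·m
Load 4 — applied couple M₀=11 kN·m at a=9/2 m (b=L-a=3/2):
  M_4 = M₀x/L  [x≤a] = 11·4/6 = 22/3 kN·m
Superposition: M = Σ M_i = 50/3 kN·m ≈ 16.666667 kN·m

M(4) = 50/3 kN·m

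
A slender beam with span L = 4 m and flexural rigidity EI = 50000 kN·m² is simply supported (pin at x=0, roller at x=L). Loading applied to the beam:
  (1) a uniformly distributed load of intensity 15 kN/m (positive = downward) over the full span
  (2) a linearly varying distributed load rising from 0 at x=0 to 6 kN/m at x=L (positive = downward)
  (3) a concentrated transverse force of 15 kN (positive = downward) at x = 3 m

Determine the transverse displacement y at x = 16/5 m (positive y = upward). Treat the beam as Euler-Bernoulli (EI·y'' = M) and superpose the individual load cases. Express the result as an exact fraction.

Load 1 — uniform load w=15 kN/m over full span:
  y_1 = -wx(L³-2Lx²+x³)/(24EI) = -15·(16/5)·(4³-2·4·(16/5)²+(16/5)³)/(24·50000) = -232/390625 m
Load 2 — triangular load w₀=6 kN/m (0→w₀ over full span):
  y_2 = -w₀x(7L⁴-10L²x²+3x⁴)/(360LEI) = -6·(16/5)·(7·4⁴-10·4²·(16/5)²+3·(16/5)⁴)/(360·4·50000) = -6096/48828125 m
Load 3 — point force P=15 kN at a=3 m (b=L-a=1):
  y_3 = -Pa(L-x)(2Lx-a²-x²)/(6LEI)  [x>a] = -15·3·(4-(16/5))·(2·4·(16/5)-3²-(16/5)²)/(6·4·50000) = -477/2500000 m
Superposition: y = Σ y_i = -1421197/1562500000 m ≈ -0.000910 m

y(16/5) = -1421197/1562500000 m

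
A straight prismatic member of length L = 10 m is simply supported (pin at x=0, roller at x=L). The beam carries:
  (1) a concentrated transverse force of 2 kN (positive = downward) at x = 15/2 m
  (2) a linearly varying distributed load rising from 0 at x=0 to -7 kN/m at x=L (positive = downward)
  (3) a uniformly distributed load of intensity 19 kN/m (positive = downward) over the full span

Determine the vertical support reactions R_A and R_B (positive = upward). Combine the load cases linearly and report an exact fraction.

R_A = 503/6 kN, R_B = 439/6 kN

Load 1 — point force P=2 kN at a=15/2 m (b=L-a=5/2):
  R_A = Pb/L = 2·(5/2)/10 = 1/2 kN
  R_B = Pa/L = 2·(15/2)/10 = 3/2 kN
Load 2 — triangular load w₀=-7 kN/m (0→w₀ over full span):
  R_A = w₀L/6 = (-7)·10/6 = -35/3 kN
  R_B = w₀L/3 = (-7)·10/3 = -70/3 kN
Load 3 — uniform load w=19 kN/m over full span:
  R_A = wL/2 = 19·10/2 = 95 kN
  R_B = wL/2 = 19·10/2 = 95 kN
Superposition: R_A = 503/6 kN, R_B = 439/6 kN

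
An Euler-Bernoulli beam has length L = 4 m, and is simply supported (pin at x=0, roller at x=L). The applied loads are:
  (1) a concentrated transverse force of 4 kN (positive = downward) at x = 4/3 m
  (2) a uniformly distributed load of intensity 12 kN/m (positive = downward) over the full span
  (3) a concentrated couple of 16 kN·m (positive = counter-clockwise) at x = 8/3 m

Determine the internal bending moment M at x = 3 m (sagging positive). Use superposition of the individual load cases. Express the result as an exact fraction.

Load 1 — point force P=4 kN at a=4/3 m (b=L-a=8/3):
  M_1 = Pa(L-x)/L  [x>a] = 4·(4/3)·(4-3)/4 = 4/3 kN·m
Load 2 — uniform load w=12 kN/m over full span:
  M_2 = wx(L-x)/2 = 12·3·(4-3)/2 = 18 kN·m
Load 3 — applied couple M₀=16 kN·m at a=8/3 m (b=L-a=4/3):
  M_3 = M₀x/L - M₀  [x>a] = 16·3/4 - 16 = -4 kN·m
Superposition: M = Σ M_i = 46/3 kN·m ≈ 15.333333 kN·m

M(3) = 46/3 kN·m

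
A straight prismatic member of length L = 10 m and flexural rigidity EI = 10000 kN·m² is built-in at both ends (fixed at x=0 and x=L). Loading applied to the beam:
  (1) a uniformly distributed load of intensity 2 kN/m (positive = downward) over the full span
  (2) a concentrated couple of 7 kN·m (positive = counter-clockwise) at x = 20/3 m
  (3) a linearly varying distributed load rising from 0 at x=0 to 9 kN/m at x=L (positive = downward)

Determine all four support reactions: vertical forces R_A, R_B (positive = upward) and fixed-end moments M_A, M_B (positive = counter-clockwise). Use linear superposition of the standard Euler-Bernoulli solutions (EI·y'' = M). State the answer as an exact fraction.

Load 1 — uniform load w=2 kN/m over full span:
  R_A = wL/2 = 2·10/2 = 10 kN
  M_A = wL²/12 = 2·10²/12 = 50/3 kN·m
  R_B = wL/2 = 2·10/2 = 10 kN
  M_B = -wL²/12 = -2·10²/12 = -50/3 kN·m
Load 2 — applied couple M₀=7 kN·m at a=20/3 m (b=L-a=10/3):
  R_A = 6M₀ab/L³ = 6·7·(20/3)·(10/3)/10³ = 14/15 kN
  M_A = M₀b(2a-b)/L² = 7·(10/3)·(2·(20/3)-(10/3))/10² = 7/3 kN·m
  R_B = -6M₀ab/L³ = -6·7·(20/3)·(10/3)/10³ = -14/15 kN
  M_B = M₀a(2b-a)/L² = 7·(20/3)·(2·(10/3)-(20/3))/10² = 0 kN·m
Load 3 — triangular load w₀=9 kN/m (0→w₀ over full span):
  R_A = 3w₀L/20 = 3·9·10/20 = 27/2 kN
  M_A = w₀L²/30 = 9·10²/30 = 30 kN·m
  R_B = 7w₀L/20 = 7·9·10/20 = 63/2 kN
  M_B = -w₀L²/20 = -9·10²/20 = -45 kN·m
Superposition: R_A = 733/30 kN, M_A = 49 kN·m, R_B = 1217/30 kN, M_B = -185/3 kN·m

R_A = 733/30 kN, M_A = 49 kN·m, R_B = 1217/30 kN, M_B = -185/3 kN·m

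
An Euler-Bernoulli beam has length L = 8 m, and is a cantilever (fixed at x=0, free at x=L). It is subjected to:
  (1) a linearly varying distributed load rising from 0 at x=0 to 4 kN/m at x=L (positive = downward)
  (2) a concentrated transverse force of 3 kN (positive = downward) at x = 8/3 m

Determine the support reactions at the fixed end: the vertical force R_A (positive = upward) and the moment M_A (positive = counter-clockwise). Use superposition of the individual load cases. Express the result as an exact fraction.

Load 1 — triangular load w₀=4 kN/m (0→w₀ over full span):
  R_A = w₀L/2 = 4·8/2 = 16 kN
  M_A = w₀L²/3 = 4·8²/3 = 256/3 kN·m
Load 2 — point force P=3 kN at a=8/3 m (b=L-a=16/3):
  R_A = P = 3 kN
  M_A = Pa = 3·(8/3) = 8 kN·m
Superposition: R_A = 19 kN, M_A = 280/3 kN·m

R_A = 19 kN, M_A = 280/3 kN·m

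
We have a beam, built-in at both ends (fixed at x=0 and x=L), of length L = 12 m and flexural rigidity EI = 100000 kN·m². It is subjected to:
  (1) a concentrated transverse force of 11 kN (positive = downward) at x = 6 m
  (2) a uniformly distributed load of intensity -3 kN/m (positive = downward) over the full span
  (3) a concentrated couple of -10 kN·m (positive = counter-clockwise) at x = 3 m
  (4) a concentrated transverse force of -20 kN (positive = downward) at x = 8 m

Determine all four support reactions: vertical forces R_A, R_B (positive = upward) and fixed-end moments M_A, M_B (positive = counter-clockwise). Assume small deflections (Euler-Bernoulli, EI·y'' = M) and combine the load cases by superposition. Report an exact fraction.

Load 1 — point force P=11 kN at a=6 m (b=L-a=6):
  R_A = Pb²(3a+b)/L³ = 11·6²·(3·6+6)/12³ = 11/2 kN
  M_A = Pab²/L² = 11·6·6²/12² = 33/2 kN·m
  R_B = Pa²(a+3b)/L³ = 11·6²·(6+3·6)/12³ = 11/2 kN
  M_B = -Pa²b/L² = -11·6²·6/12² = -33/2 kN·m
Load 2 — uniform load w=-3 kN/m over full span:
  R_A = wL/2 = (-3)·12/2 = -18 kN
  M_A = wL²/12 = (-3)·12²/12 = -36 kN·m
  R_B = wL/2 = (-3)·12/2 = -18 kN
  M_B = -wL²/12 = -(-3)·12²/12 = 36 kN·m
Load 3 — applied couple M₀=-10 kN·m at a=3 m (b=L-a=9):
  R_A = 6M₀ab/L³ = 6·(-10)·3·9/12³ = -15/16 kN
  M_A = M₀b(2a-b)/L² = (-10)·9·(2·3-9)/12² = 15/8 kN·m
  R_B = -6M₀ab/L³ = -6·(-10)·3·9/12³ = 15/16 kN
  M_B = M₀a(2b-a)/L² = (-10)·3·(2·9-3)/12² = -25/8 kN·m
Load 4 — point force P=-20 kN at a=8 m (b=L-a=4):
  R_A = Pb²(3a+b)/L³ = (-20)·4²·(3·8+4)/12³ = -140/27 kN
  M_A = Pab²/L² = (-20)·8·4²/12² = -160/9 kN·m
  R_B = Pa²(a+3b)/L³ = (-20)·8²·(8+3·4)/12³ = -400/27 kN
  M_B = -Pa²b/L² = -(-20)·8²·4/12² = 320/9 kN·m
Superposition: R_A = -8045/432 kN, M_A = -2549/72 kN·m, R_B = -11395/432 kN, M_B = 3739/72 kN·m

R_A = -8045/432 kN, M_A = -2549/72 kN·m, R_B = -11395/432 kN, M_B = 3739/72 kN·m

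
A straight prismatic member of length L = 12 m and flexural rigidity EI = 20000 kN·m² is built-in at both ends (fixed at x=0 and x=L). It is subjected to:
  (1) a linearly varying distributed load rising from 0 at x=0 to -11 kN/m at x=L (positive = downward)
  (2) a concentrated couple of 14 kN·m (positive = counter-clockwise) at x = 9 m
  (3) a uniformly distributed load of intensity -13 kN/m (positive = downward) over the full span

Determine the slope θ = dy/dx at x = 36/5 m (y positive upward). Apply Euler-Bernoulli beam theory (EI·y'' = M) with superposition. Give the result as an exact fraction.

θ(36/5) = -73593/12500000 rad

Load 1 — triangular load w₀=-11 kN/m (0→w₀ over full span):
  θ_1 = -w₀(2x(L-x)(L-2x)(x+2L)+x²(L-x)²)/(120LEI) = -(-11)·(2·(36/5)·(12-(36/5))·(12-2·(36/5))·((36/5)+2·12)+(36/5)²·(12-(36/5))²)/(120·12·20000) = -594/390625 rad
Load 2 — applied couple M₀=14 kN·m at a=9 m (b=L-a=3):
  θ_2 = (R_Ax²/2 - M_Ax)/EI  [x≤a] with R_A=21/16, M_A=35/8 = ((21/16)·(36/5)²/2 - (35/8)·(36/5))/20000 = 63/500000 rad
Load 3 — uniform load w=-13 kN/m over full span:
  θ_3 = -wx(L-x)(L-2x)/(12EI) = -(-13)·(36/5)·(12-(36/5))·(12-2·(36/5))/(12·20000) = -351/78125 rad
Superposition: θ = Σ θ_i = -73593/12500000 rad ≈ -0.005887 rad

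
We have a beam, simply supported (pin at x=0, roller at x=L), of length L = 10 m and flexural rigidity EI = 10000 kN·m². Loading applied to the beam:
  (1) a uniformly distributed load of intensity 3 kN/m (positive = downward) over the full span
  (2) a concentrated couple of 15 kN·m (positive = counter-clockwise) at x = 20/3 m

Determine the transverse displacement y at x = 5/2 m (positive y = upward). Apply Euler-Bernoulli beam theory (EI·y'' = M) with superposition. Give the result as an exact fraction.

y(5/2) = -971/30720 m

Load 1 — uniform load w=3 kN/m over full span:
  y_1 = -wx(L³-2Lx²+x³)/(24EI) = -3·(5/2)·(10³-2·10·(5/2)²+(5/2)³)/(24·10000) = -57/2048 m
Load 2 — applied couple M₀=15 kN·m at a=20/3 m (b=L-a=10/3):
  y_2 = (M₀x³/(6L)+C₁x)/EI  [x≤a] with C₁=M₀(3b²-L²)/(6L)=-50/3 = (15·(5/2)³/(6·10)+(-50/3)·(5/2))/10000 = -29/7680 m
Superposition: y = Σ y_i = -971/30720 m ≈ -0.031608 m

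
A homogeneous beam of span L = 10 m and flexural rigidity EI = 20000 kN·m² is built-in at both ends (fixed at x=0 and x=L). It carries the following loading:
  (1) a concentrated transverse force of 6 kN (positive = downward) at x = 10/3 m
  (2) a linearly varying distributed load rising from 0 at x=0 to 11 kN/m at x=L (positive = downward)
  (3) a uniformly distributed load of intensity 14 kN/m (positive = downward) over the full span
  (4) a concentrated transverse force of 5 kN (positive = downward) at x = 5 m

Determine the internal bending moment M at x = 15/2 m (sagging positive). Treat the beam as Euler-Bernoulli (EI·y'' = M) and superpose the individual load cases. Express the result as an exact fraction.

Load 1 — point force P=6 kN at a=10/3 m (b=L-a=20/3):
  M_1 = Pa²(a+3b)(L-x)/L³ - Pa²b/L²  [x>a] = 6·(10/3)²·((10/3)+3·(20/3))·(10-(15/2))/10³ - 6·(10/3)²·(20/3)/10² = -5/9 kN·m
Load 2 — triangular load w₀=11 kN/m (0→w₀ over full span):
  M_2 = 3w₀Lx/20 - w₀L²/30 - w₀x³/(6L) = 3·11·10·(15/2)/20 - 11·10²/30 - 11·(15/2)³/(6·10) = 935/96 kN·m
Load 3 — uniform load w=14 kN/m over full span:
  M_3 = wLx/2 - wL²/12 - wx²/2 = 14·10·(15/2)/2 - 14·10²/12 - 14·(15/2)²/2 = 175/12 kN·m
Load 4 — point force P=5 kN at a=5 m (b=L-a=5):
  M_4 = Pa²(a+3b)(L-x)/L³ - Pa²b/L²  [x>a] = 5·5²·(5+3·5)·(10-(15/2))/10³ - 5·5²·5/10² = 0 kN·m
Superposition: M = Σ M_i = 6845/288 kN·m ≈ 23.767361 kN·m

M(15/2) = 6845/288 kN·m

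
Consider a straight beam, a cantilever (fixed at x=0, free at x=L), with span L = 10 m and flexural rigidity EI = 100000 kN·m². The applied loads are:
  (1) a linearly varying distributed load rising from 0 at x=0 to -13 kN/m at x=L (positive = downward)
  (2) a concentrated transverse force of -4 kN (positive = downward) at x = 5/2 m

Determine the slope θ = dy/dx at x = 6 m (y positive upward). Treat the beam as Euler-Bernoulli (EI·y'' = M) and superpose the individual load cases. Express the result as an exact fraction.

θ(6) = 15127/1000000 rad

Load 1 — triangular load w₀=-13 kN/m (0→w₀ over full span):
  θ_1 = (w₀Lx²/4-w₀L²x/3-w₀x⁴/(24L))/EI = ((-13)·10·6²/4-(-13)·10²·6/3-(-13)·6⁴/(24·10))/100000 = 7501/500000 rad
Load 2 — point force P=-4 kN at a=5/2 m (b=L-a=15/2):
  θ_2 = -Pa²/(2EI)  [x>a] = -(-4)·(5/2)²/(2·100000) = 1/8000 rad
Superposition: θ = Σ θ_i = 15127/1000000 rad ≈ 0.015127 rad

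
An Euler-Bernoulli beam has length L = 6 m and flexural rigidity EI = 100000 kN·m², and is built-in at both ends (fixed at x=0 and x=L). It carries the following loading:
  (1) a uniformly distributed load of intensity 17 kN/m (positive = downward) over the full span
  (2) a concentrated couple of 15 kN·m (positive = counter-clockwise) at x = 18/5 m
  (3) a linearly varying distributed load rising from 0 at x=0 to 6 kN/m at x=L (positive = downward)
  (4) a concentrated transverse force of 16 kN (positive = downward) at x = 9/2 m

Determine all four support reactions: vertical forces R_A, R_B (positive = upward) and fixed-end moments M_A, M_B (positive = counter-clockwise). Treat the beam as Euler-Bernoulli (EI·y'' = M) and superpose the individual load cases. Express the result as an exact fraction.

R_A = 125/2 kN, M_A = 135/2 kN·m, R_B = 147/2 kN, M_B = -147/2 kN·m

Load 1 — uniform load w=17 kN/m over full span:
  R_A = wL/2 = 17·6/2 = 51 kN
  M_A = wL²/12 = 17·6²/12 = 51 kN·m
  R_B = wL/2 = 17·6/2 = 51 kN
  M_B = -wL²/12 = -17·6²/12 = -51 kN·m
Load 2 — applied couple M₀=15 kN·m at a=18/5 m (b=L-a=12/5):
  R_A = 6M₀ab/L³ = 6·15·(18/5)·(12/5)/6³ = 18/5 kN
  M_A = M₀b(2a-b)/L² = 15·(12/5)·(2·(18/5)-(12/5))/6² = 24/5 kN·m
  R_B = -6M₀ab/L³ = -6·15·(18/5)·(12/5)/6³ = -18/5 kN
  M_B = M₀a(2b-a)/L² = 15·(18/5)·(2·(12/5)-(18/5))/6² = 9/5 kN·m
Load 3 — triangular load w₀=6 kN/m (0→w₀ over full span):
  R_A = 3w₀L/20 = 3·6·6/20 = 27/5 kN
  M_A = w₀L²/30 = 6·6²/30 = 36/5 kN·m
  R_B = 7w₀L/20 = 7·6·6/20 = 63/5 kN
  M_B = -w₀L²/20 = -6·6²/20 = -54/5 kN·m
Load 4 — point force P=16 kN at a=9/2 m (b=L-a=3/2):
  R_A = Pb²(3a+b)/L³ = 16·(3/2)²·(3·(9/2)+(3/2))/6³ = 5/2 kN
  M_A = Pab²/L² = 16·(9/2)·(3/2)²/6² = 9/2 kN·m
  R_B = Pa²(a+3b)/L³ = 16·(9/2)²·((9/2)+3·(3/2))/6³ = 27/2 kN
  M_B = -Pa²b/L² = -16·(9/2)²·(3/2)/6² = -27/2 kN·m
Superposition: R_A = 125/2 kN, M_A = 135/2 kN·m, R_B = 147/2 kN, M_B = -147/2 kN·m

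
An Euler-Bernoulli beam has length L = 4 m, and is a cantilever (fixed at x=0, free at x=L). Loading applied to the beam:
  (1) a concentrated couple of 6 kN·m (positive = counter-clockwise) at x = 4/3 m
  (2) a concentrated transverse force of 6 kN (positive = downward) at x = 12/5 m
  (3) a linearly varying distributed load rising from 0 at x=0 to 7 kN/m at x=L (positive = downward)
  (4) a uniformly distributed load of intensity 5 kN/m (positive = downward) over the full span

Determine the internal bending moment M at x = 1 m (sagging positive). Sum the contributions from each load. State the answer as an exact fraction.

M(1) = -1941/40 kN·m

Load 1 — applied couple M₀=6 kN·m at a=4/3 m (b=L-a=8/3):
  M_1 = M₀  [x≤a] = 6 = 6 kN·m
Load 2 — point force P=6 kN at a=12/5 m (b=L-a=8/5):
  M_2 = -P(a-x)  [x≤a] = -6·((12/5)-1) = -42/5 kN·m
Load 3 — triangular load w₀=7 kN/m (0→w₀ over full span):
  M_3 = w₀Lx/2 - w₀L²/3 - w₀x³/(6L) = 7·4·1/2 - 7·4²/3 - 7·1³/(6·4) = -189/8 kN·m
Load 4 — uniform load w=5 kN/m over full span:
  M_4 = -w(L-x)²/2 = -5·(4-1)²/2 = -45/2 kN·m
Superposition: M = Σ M_i = -1941/40 kN·m ≈ -48.525000 kN·m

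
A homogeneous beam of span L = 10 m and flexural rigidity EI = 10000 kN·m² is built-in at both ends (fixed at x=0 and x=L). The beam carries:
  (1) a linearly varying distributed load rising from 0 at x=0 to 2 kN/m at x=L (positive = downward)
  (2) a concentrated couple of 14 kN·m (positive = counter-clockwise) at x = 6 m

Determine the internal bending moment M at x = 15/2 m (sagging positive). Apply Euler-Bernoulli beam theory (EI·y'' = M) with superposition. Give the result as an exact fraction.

M(15/2) = -1907/1200 kN·m

Load 1 — triangular load w₀=2 kN/m (0→w₀ over full span):
  M_1 = 3w₀Lx/20 - w₀L²/30 - w₀x³/(6L) = 3·2·10·(15/2)/20 - 2·10²/30 - 2·(15/2)³/(6·10) = 85/48 kN·m
Load 2 — applied couple M₀=14 kN·m at a=6 m (b=L-a=4):
  M_2 = R_Ax - M_A - M₀  [x>a] with R_A=252/125, M_A=112/25 = (252/125)·(15/2) - (112/25) - 14 = -84/25 kN·m
Superposition: M = Σ M_i = -1907/1200 kN·m ≈ -1.589167 kN·m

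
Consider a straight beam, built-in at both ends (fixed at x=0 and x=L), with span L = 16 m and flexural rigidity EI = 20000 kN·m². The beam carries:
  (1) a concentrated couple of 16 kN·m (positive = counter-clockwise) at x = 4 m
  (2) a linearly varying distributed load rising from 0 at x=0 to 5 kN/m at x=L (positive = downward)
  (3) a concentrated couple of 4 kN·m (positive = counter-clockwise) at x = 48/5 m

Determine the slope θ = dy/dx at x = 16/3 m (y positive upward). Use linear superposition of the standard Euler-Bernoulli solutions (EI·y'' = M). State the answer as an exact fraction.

Load 1 — applied couple M₀=16 kN·m at a=4 m (b=L-a=12):
  θ_1 = (R_Ax²/2 - M_Ax - M₀(x-a))/EI  [x>a] with R_A=9/8, M_A=-3 = ((9/8)·(16/3)²/2 - (-3)·(16/3) - 16·((16/3)-4))/20000 = 1/1875 rad
Load 2 — triangular load w₀=5 kN/m (0→w₀ over full span):
  θ_2 = -w₀(2x(L-x)(L-2x)(x+2L)+x²(L-x)²)/(120LEI) = -5·(2·(16/3)·(16-(16/3))·(16-2·(16/3))·((16/3)+2·16)+(16/3)²·(16-(16/3))²)/(120·16·20000) = -512/151875 rad
Load 3 — applied couple M₀=4 kN·m at a=48/5 m (b=L-a=32/5):
  θ_3 = (R_Ax²/2 - M_Ax)/EI  [x≤a] with R_A=9/25, M_A=32/25 = ((9/25)·(16/3)²/2 - (32/25)·(16/3))/20000 = -4/46875 rad
Superposition: θ = Σ θ_i = -11099/3796875 rad ≈ -0.002923 rad

θ(16/3) = -11099/3796875 rad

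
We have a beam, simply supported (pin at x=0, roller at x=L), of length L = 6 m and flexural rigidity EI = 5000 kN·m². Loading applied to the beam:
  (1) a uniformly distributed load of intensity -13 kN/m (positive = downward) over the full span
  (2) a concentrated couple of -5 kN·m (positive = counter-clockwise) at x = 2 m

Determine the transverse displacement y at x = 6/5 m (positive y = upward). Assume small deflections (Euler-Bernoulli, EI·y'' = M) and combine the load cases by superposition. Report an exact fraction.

Load 1 — uniform load w=-13 kN/m over full span:
  y_1 = -wx(L³-2Lx²+x³)/(24EI) = -(-13)·(6/5)·(6³-2·6·(6/5)²+(6/5)³)/(24·5000) = 10179/390625 m
Load 2 — applied couple M₀=-5 kN·m at a=2 m (b=L-a=4):
  y_2 = (M₀x³/(6L)+C₁x)/EI  [x≤a] with C₁=M₀(3b²-L²)/(6L)=-5/3 = ((-5)·(6/5)³/(6·6)+(-5/3)·(6/5))/5000 = -7/15625 m
Superposition: y = Σ y_i = 10004/390625 m ≈ 0.025610 m

y(6/5) = 10004/390625 m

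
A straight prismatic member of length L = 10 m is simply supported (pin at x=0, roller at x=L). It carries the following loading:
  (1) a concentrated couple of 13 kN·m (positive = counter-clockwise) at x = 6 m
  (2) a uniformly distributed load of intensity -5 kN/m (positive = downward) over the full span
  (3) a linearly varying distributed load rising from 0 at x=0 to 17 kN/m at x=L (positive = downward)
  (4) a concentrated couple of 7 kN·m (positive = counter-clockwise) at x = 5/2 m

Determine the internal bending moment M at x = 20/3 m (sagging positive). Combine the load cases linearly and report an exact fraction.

M(20/3) = 3460/81 kN·m

Load 1 — applied couple M₀=13 kN·m at a=6 m (b=L-a=4):
  M_1 = M₀x/L - M₀  [x>a] = 13·(20/3)/10 - 13 = -13/3 kN·m
Load 2 — uniform load w=-5 kN/m over full span:
  M_2 = wx(L-x)/2 = (-5)·(20/3)·(10-(20/3))/2 = -500/9 kN·m
Load 3 — triangular load w₀=17 kN/m (0→w₀ over full span):
  M_3 = w₀Lx/6 - w₀x³/(6L) = 17·10·(20/3)/6 - 17·(20/3)³/(6·10) = 8500/81 kN·m
Load 4 — applied couple M₀=7 kN·m at a=5/2 m (b=L-a=15/2):
  M_4 = M₀x/L - M₀  [x>a] = 7·(20/3)/10 - 7 = -7/3 kN·m
Superposition: M = Σ M_i = 3460/81 kN·m ≈ 42.716049 kN·m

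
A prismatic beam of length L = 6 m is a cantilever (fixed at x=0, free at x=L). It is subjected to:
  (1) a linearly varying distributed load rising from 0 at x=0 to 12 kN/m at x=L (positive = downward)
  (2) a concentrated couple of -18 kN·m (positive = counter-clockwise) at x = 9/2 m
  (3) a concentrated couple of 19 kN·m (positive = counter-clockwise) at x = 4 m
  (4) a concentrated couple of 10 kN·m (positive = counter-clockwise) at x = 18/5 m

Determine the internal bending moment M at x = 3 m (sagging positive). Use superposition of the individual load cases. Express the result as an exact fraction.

Load 1 — triangular load w₀=12 kN/m (0→w₀ over full span):
  M_1 = w₀Lx/2 - w₀L²/3 - w₀x³/(6L) = 12·6·3/2 - 12·6²/3 - 12·3³/(6·6) = -45 kN·m
Load 2 — applied couple M₀=-18 kN·m at a=9/2 m (b=L-a=3/2):
  M_2 = M₀  [x≤a] = (-18) = -18 kN·m
Load 3 — applied couple M₀=19 kN·m at a=4 m (b=L-a=2):
  M_3 = M₀  [x≤a] = 19 = 19 kN·m
Load 4 — applied couple M₀=10 kN·m at a=18/5 m (b=L-a=12/5):
  M_4 = M₀  [x≤a] = 10 = 10 kN·m
Superposition: M = Σ M_i = -34 kN·m ≈ -34.000000 kN·m

M(3) = -34 kN·m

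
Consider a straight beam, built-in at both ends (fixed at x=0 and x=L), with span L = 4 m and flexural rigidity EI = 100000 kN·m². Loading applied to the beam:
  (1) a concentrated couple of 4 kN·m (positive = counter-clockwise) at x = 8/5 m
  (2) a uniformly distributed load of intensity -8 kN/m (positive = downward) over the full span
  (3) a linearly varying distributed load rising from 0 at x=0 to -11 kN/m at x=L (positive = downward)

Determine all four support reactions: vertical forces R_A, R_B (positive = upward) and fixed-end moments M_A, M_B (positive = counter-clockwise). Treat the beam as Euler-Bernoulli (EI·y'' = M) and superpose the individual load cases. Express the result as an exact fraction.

R_A = -529/25 kN, M_A = -1204/75 kN·m, R_B = -821/25 kN, M_B = 1556/75 kN·m

Load 1 — applied couple M₀=4 kN·m at a=8/5 m (b=L-a=12/5):
  R_A = 6M₀ab/L³ = 6·4·(8/5)·(12/5)/4³ = 36/25 kN
  M_A = M₀b(2a-b)/L² = 4·(12/5)·(2·(8/5)-(12/5))/4² = 12/25 kN·m
  R_B = -6M₀ab/L³ = -6·4·(8/5)·(12/5)/4³ = -36/25 kN
  M_B = M₀a(2b-a)/L² = 4·(8/5)·(2·(12/5)-(8/5))/4² = 32/25 kN·m
Load 2 — uniform load w=-8 kN/m over full span:
  R_A = wL/2 = (-8)·4/2 = -16 kN
  M_A = wL²/12 = (-8)·4²/12 = -32/3 kN·m
  R_B = wL/2 = (-8)·4/2 = -16 kN
  M_B = -wL²/12 = -(-8)·4²/12 = 32/3 kN·m
Load 3 — triangular load w₀=-11 kN/m (0→w₀ over full span):
  R_A = 3w₀L/20 = 3·(-11)·4/20 = -33/5 kN
  M_A = w₀L²/30 = (-11)·4²/30 = -88/15 kN·m
  R_B = 7w₀L/20 = 7·(-11)·4/20 = -77/5 kN
  M_B = -w₀L²/20 = -(-11)·4²/20 = 44/5 kN·m
Superposition: R_A = -529/25 kN, M_A = -1204/75 kN·m, R_B = -821/25 kN, M_B = 1556/75 kN·m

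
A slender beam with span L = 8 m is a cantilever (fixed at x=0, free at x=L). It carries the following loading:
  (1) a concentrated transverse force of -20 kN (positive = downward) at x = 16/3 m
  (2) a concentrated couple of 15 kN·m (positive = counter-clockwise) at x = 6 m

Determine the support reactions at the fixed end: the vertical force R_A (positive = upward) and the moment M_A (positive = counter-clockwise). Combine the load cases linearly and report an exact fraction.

Load 1 — point force P=-20 kN at a=16/3 m (b=L-a=8/3):
  R_A = P = (-20) = -20 kN
  M_A = Pa = (-20)·(16/3) = -320/3 kN·m
Load 2 — applied couple M₀=15 kN·m at a=6 m (b=L-a=2):
  R_A = 0 kN
  M_A = -M₀ = -15 kN·m
Superposition: R_A = -20 kN, M_A = -365/3 kN·m

R_A = -20 kN, M_A = -365/3 kN·m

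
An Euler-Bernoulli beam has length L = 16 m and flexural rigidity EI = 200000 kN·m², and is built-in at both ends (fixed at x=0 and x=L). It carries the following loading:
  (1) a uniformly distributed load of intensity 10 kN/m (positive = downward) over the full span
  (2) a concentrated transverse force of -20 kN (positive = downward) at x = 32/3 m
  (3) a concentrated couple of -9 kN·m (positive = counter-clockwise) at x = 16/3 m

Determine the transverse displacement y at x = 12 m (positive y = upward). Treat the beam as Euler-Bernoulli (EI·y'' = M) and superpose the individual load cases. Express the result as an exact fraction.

Load 1 — uniform load w=10 kN/m over full span:
  y_1 = -wx²(L-x)²/(24EI) = -10·12²·(16-12)²/(24·200000) = -3/625 m
Load 2 — point force P=-20 kN at a=32/3 m (b=L-a=16/3):
  y_2 = -Pa²(L-x)²(3bL-(3b+a)(L-x))/(6L³EI)  [x>a] = -(-20)·(32/3)²·(16-12)²·(3·(16/3)·16-(3·(16/3)+(32/3))·(16-12))/(6·16³·200000) = 56/50625 m
Load 3 — applied couple M₀=-9 kN·m at a=16/3 m (b=L-a=32/3):
  y_3 = (R_Ax³/6 - M_Ax²/2 - M₀(x-a)²/2)/EI  [x>a] with R_A=-3/4, M_A=0 = ((-3/4)·12³/6 - 0·12²/2 - (-9)·(12-(16/3))²/2)/200000 = -1/12500 m
Superposition: y = Σ y_i = -3821/1012500 m ≈ -0.003774 m

y(12) = -3821/1012500 m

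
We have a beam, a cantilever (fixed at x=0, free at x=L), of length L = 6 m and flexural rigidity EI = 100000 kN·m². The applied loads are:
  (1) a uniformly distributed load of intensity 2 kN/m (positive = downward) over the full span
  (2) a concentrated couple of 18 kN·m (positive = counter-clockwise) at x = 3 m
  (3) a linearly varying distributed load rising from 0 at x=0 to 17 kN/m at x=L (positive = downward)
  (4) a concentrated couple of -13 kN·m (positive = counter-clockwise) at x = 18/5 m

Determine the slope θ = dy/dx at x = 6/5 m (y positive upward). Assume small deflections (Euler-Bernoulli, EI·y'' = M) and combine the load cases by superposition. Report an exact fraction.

Load 1 — uniform load w=2 kN/m over full span:
  θ_1 = -wx(x²-3Lx+3L²)/(6EI) = -2·(6/5)·((6/5)²-3·6·(6/5)+3·6²)/(6·100000) = -549/1562500 rad
Load 2 — applied couple M₀=18 kN·m at a=3 m (b=L-a=3):
  θ_2 = M₀x/EI  [x≤a] = 18·(6/5)/100000 = 27/125000 rad
Load 3 — triangular load w₀=17 kN/m (0→w₀ over full span):
  θ_3 = (w₀Lx²/4-w₀L²x/3-w₀x⁴/(24L))/EI = (17·6·(6/5)²/4-17·6²·(6/5)/3-17·(6/5)⁴/(24·6))/100000 = -130203/62500000 rad
Load 4 — applied couple M₀=-13 kN·m at a=18/5 m (b=L-a=12/5):
  θ_4 = M₀x/EI  [x≤a] = (-13)·(6/5)/100000 = -39/250000 rad
Superposition: θ = Σ θ_i = -148413/62500000 rad ≈ -0.002375 rad

θ(6/5) = -148413/62500000 rad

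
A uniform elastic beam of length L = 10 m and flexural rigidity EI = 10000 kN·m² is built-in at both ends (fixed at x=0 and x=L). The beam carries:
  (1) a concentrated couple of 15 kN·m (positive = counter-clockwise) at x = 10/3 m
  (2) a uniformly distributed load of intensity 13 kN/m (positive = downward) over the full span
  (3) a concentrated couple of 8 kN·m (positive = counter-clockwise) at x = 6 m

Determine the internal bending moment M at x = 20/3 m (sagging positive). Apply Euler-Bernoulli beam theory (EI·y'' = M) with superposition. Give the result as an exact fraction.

Load 1 — applied couple M₀=15 kN·m at a=10/3 m (b=L-a=20/3):
  M_1 = R_Ax - M_A - M₀  [x>a] with R_A=2, M_A=0 = 2·(20/3) - 0 - 15 = -5/3 kN·m
Load 2 — uniform load w=13 kN/m over full span:
  M_2 = wLx/2 - wL²/12 - wx²/2 = 13·10·(20/3)/2 - 13·10²/12 - 13·(20/3)²/2 = 325/9 kN·m
Load 3 — applied couple M₀=8 kN·m at a=6 m (b=L-a=4):
  M_3 = R_Ax - M_A - M₀  [x>a] with R_A=144/125, M_A=64/25 = (144/125)·(20/3) - (64/25) - 8 = -72/25 kN·m
Superposition: M = Σ M_i = 7102/225 kN·m ≈ 31.564444 kN·m

M(20/3) = 7102/225 kN·m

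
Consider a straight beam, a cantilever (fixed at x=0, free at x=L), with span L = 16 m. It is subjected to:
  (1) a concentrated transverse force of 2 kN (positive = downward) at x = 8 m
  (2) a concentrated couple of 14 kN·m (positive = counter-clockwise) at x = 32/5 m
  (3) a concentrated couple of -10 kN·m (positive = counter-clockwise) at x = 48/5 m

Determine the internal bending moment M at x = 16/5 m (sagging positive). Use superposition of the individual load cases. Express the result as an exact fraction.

Load 1 — point force P=2 kN at a=8 m (b=L-a=8):
  M_1 = -P(a-x)  [x≤a] = -2·(8-(16/5)) = -48/5 kN·m
Load 2 — applied couple M₀=14 kN·m at a=32/5 m (b=L-a=48/5):
  M_2 = M₀  [x≤a] = 14 = 14 kN·m
Load 3 — applied couple M₀=-10 kN·m at a=48/5 m (b=L-a=32/5):
  M_3 = M₀  [x≤a] = (-10) = -10 kN·m
Superposition: M = Σ M_i = -28/5 kN·m ≈ -5.600000 kN·m

M(16/5) = -28/5 kN·m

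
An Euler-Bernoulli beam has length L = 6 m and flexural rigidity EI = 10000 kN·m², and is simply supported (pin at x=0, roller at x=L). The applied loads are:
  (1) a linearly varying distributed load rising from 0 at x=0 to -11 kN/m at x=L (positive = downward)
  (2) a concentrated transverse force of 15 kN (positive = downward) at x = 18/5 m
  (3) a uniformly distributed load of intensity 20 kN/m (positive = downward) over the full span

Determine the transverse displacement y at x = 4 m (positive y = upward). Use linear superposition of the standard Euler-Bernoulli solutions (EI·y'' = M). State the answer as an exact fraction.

y(4) = -7519/281250 m

Load 1 — triangular load w₀=-11 kN/m (0→w₀ over full span):
  y_1 = -w₀x(7L⁴-10L²x²+3x⁴)/(360LEI) = -(-11)·4·(7·6⁴-10·6²·4²+3·4⁴)/(360·6·10000) = 187/22500 m
Load 2 — point force P=15 kN at a=18/5 m (b=L-a=12/5):
  y_2 = -Pa(L-x)(2Lx-a²-x²)/(6LEI)  [x>a] = -15·(18/5)·(6-4)·(2·6·4-(18/5)²-4²)/(6·6·10000) = -357/62500 m
Load 3 — uniform load w=20 kN/m over full span:
  y_3 = -wx(L³-2Lx²+x³)/(24EI) = -20·4·(6³-2·6·4²+4³)/(24·10000) = -11/375 m
Superposition: y = Σ y_i = -7519/281250 m ≈ -0.026734 m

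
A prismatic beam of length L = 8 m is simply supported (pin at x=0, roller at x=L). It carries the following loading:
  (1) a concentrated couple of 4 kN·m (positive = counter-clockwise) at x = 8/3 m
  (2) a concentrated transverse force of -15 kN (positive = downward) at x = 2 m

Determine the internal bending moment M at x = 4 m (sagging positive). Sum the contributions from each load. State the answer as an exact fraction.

Load 1 — applied couple M₀=4 kN·m at a=8/3 m (b=L-a=16/3):
  M_1 = M₀x/L - M₀  [x>a] = 4·4/8 - 4 = -2 kN·m
Load 2 — point force P=-15 kN at a=2 m (b=L-a=6):
  M_2 = Pa(L-x)/L  [x>a] = (-15)·2·(8-4)/8 = -15 kN·m
Superposition: M = Σ M_i = -17 kN·m ≈ -17.000000 kN·m

M(4) = -17 kN·m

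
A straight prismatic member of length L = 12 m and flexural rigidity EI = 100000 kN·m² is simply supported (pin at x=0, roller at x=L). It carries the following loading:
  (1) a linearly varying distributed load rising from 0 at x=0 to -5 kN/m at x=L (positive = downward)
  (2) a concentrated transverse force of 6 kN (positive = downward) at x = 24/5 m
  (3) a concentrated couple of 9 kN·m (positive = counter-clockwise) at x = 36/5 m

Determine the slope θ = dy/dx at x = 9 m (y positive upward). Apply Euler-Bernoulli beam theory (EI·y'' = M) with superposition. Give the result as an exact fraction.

θ(9) = -322779/400000000 rad

Load 1 — triangular load w₀=-5 kN/m (0→w₀ over full span):
  θ_1 = -w₀(7L⁴-30L²x²+15x⁴)/(360LEI) = -(-5)·(7·12⁴-30·12²·9²+15·9⁴)/(360·12·100000) = -3939/3200000 rad
Load 2 — point force P=6 kN at a=24/5 m (b=L-a=36/5):
  θ_2 = -Pa(2L²-6Lx+3x²+a²)/(6LEI)  [x>a] = -6·(24/5)·(2·12²-6·12·9+3·9²+(24/5)²)/(6·12·100000) = 2349/6250000 rad
Load 3 — applied couple M₀=9 kN·m at a=36/5 m (b=L-a=24/5):
  θ_3 = (M₀x²/(2L)-M₀(x-a)+C₁)/EI  [x>a] with C₁=M₀(3b²-L²)/(6L)=-234/25 = (9·9²/(2·12)-9·(9-(36/5))+(-234/25))/100000 = 963/20000000 rad
Superposition: θ = Σ θ_i = -322779/400000000 rad ≈ -0.000807 rad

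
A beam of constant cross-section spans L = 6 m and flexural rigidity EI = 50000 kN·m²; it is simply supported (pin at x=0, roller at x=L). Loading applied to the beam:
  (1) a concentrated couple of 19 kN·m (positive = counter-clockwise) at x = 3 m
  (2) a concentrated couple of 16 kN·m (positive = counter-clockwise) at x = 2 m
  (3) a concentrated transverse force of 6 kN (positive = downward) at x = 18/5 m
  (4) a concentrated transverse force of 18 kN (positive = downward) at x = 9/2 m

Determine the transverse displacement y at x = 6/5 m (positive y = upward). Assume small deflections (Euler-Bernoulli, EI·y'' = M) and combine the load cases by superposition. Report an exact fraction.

y(6/5) = -40523/50000000 m

Load 1 — applied couple M₀=19 kN·m at a=3 m (b=L-a=3):
  y_1 = (M₀x³/(6L)+C₁x)/EI  [x≤a] with C₁=M₀(3b²-L²)/(6L)=-19/4 = (19·(6/5)³/(6·6)+(-19/4)·(6/5))/50000 = -1197/12500000 m
Load 2 — applied couple M₀=16 kN·m at a=2 m (b=L-a=4):
  y_2 = (M₀x³/(6L)+C₁x)/EI  [x≤a] with C₁=M₀(3b²-L²)/(6L)=16/3 = (16·(6/5)³/(6·6)+(16/3)·(6/5))/50000 = 56/390625 m
Load 3 — point force P=6 kN at a=18/5 m (b=L-a=12/5):
  y_3 = -Pbx(L²-b²-x²)/(6LEI)  [x≤a] = -6·(12/5)·(6/5)·(6²-(12/5)²-(6/5)²)/(6·6·50000) = -108/390625 m
Load 4 — point force P=18 kN at a=9/2 m (b=L-a=3/2):
  y_4 = -Pbx(L²-b²-x²)/(6LEI)  [x≤a] = -18·(3/2)·(6/5)·(6²-(3/2)²-(6/5)²)/(6·6·50000) = -29079/50000000 m
Superposition: y = Σ y_i = -40523/50000000 m ≈ -0.000810 m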